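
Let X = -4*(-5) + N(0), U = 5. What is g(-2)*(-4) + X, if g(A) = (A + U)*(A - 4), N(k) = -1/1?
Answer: 91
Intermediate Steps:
N(k) = -1 (N(k) = -1*1 = -1)
X = 19 (X = -4*(-5) - 1 = 20 - 1 = 19)
g(A) = (-4 + A)*(5 + A) (g(A) = (A + 5)*(A - 4) = (5 + A)*(-4 + A) = (-4 + A)*(5 + A))
g(-2)*(-4) + X = (-20 - 2 + (-2)**2)*(-4) + 19 = (-20 - 2 + 4)*(-4) + 19 = -18*(-4) + 19 = 72 + 19 = 91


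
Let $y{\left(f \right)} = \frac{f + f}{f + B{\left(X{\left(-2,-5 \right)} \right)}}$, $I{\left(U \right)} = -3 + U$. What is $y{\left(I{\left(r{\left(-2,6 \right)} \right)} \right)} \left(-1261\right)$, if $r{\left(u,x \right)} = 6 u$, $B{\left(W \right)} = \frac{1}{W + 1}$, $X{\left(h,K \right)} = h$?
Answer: $- \frac{18915}{8} \approx -2364.4$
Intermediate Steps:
$B{\left(W \right)} = \frac{1}{1 + W}$
$y{\left(f \right)} = \frac{2 f}{-1 + f}$ ($y{\left(f \right)} = \frac{f + f}{f + \frac{1}{1 - 2}} = \frac{2 f}{f + \frac{1}{-1}} = \frac{2 f}{f - 1} = \frac{2 f}{-1 + f}$)
$y{\left(I{\left(r{\left(-2,6 \right)} \right)} \right)} \left(-1261\right) = \frac{2 \left(-3 + 6 \left(-2\right)\right)}{-1 + \left(-3 + 6 \left(-2\right)\right)} \left(-1261\right) = \frac{2 \left(-3 - 12\right)}{-1 - 15} \left(-1261\right) = 2 \left(-15\right) \frac{1}{-1 - 15} \left(-1261\right) = 2 \left(-15\right) \frac{1}{-16} \left(-1261\right) = 2 \left(-15\right) \left(- \frac{1}{16}\right) \left(-1261\right) = \frac{15}{8} \left(-1261\right) = - \frac{18915}{8}$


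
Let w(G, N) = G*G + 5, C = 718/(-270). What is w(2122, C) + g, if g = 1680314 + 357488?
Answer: 6540691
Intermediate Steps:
C = -359/135 (C = 718*(-1/270) = -359/135 ≈ -2.6593)
w(G, N) = 5 + G² (w(G, N) = G² + 5 = 5 + G²)
g = 2037802
w(2122, C) + g = (5 + 2122²) + 2037802 = (5 + 4502884) + 2037802 = 4502889 + 2037802 = 6540691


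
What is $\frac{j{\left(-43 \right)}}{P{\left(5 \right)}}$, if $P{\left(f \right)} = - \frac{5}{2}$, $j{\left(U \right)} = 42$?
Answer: $- \frac{84}{5} \approx -16.8$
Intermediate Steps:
$P{\left(f \right)} = - \frac{5}{2}$ ($P{\left(f \right)} = \left(-5\right) \frac{1}{2} = - \frac{5}{2}$)
$\frac{j{\left(-43 \right)}}{P{\left(5 \right)}} = \frac{1}{- \frac{5}{2}} \cdot 42 = \left(- \frac{2}{5}\right) 42 = - \frac{84}{5}$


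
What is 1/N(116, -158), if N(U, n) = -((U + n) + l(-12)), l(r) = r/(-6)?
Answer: 1/40 ≈ 0.025000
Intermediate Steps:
l(r) = -r/6 (l(r) = r*(-1/6) = -r/6)
N(U, n) = -2 - U - n (N(U, n) = -((U + n) - 1/6*(-12)) = -((U + n) + 2) = -(2 + U + n) = -2 - U - n)
1/N(116, -158) = 1/(-2 - 1*116 - 1*(-158)) = 1/(-2 - 116 + 158) = 1/40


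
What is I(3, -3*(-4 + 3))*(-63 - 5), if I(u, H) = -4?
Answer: 272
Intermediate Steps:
I(3, -3*(-4 + 3))*(-63 - 5) = -4*(-63 - 5) = -4*(-68) = 272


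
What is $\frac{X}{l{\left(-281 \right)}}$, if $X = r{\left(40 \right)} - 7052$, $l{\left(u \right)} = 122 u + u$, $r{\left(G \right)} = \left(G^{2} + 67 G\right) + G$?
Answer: $\frac{2732}{34563} \approx 0.079044$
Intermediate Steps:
$r{\left(G \right)} = G^{2} + 68 G$
$l{\left(u \right)} = 123 u$
$X = -2732$ ($X = 40 \left(68 + 40\right) - 7052 = 40 \cdot 108 - 7052 = 4320 - 7052 = -2732$)
$\frac{X}{l{\left(-281 \right)}} = - \frac{2732}{123 \left(-281\right)} = - \frac{2732}{-34563} = \left(-2732\right) \left(- \frac{1}{34563}\right) = \frac{2732}{34563}$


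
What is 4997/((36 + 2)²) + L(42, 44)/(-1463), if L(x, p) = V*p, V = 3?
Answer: 1793/532 ≈ 3.3703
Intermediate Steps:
L(x, p) = 3*p
4997/((36 + 2)²) + L(42, 44)/(-1463) = 4997/((36 + 2)²) + (3*44)/(-1463) = 4997/(38²) + 132*(-1/1463) = 4997/1444 - 12/133 = 4997*(1/1444) - 12/133 = 263/76 - 12/133 = 1793/532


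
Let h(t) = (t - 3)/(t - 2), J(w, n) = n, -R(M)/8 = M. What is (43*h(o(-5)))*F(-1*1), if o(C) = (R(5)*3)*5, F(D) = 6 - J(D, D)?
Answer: 603/2 ≈ 301.50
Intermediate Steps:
R(M) = -8*M
F(D) = 6 - D
o(C) = -600 (o(C) = (-8*5*3)*5 = -40*3*5 = -120*5 = -600)
h(t) = (-3 + t)/(-2 + t)
(43*h(o(-5)))*F(-1*1) = (43*((-3 - 600)/(-2 - 600)))*(6 - (-1)) = (43*(-603/(-602)))*(6 - 1*(-1)) = (43*(-1/602*(-603)))*(6 + 1) = (43*(603/602))*7 = (603/14)*7 = 603/2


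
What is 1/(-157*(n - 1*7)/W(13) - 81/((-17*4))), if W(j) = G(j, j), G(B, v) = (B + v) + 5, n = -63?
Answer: 2108/749831 ≈ 0.0028113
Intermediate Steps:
G(B, v) = 5 + B + v
W(j) = 5 + 2*j (W(j) = 5 + j + j = 5 + 2*j)
1/(-157*(n - 1*7)/W(13) - 81/((-17*4))) = 1/(-157*(-63 - 1*7)/(5 + 2*13) - 81/((-17*4))) = 1/(-157*(-63 - 7)/(5 + 26) - 81/(-68)) = 1/(-(-10990)/31 - 81*(-1/68)) = 1/(-(-10990)/31 + 81/68) = 1/(-157*(-70/31) + 81/68) = 1/(10990/31 + 81/68) = 1/(749831/2108) = 2108/749831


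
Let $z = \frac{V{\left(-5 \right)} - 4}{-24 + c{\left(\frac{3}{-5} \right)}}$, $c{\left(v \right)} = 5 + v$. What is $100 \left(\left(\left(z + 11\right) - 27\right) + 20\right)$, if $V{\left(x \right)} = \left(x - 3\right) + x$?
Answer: $\frac{23850}{49} \approx 486.73$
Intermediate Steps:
$V{\left(x \right)} = -3 + 2 x$ ($V{\left(x \right)} = \left(-3 + x\right) + x = -3 + 2 x$)
$z = \frac{85}{98}$ ($z = \frac{\left(-3 + 2 \left(-5\right)\right) - 4}{-24 + \left(5 + \frac{3}{-5}\right)} = \frac{\left(-3 - 10\right) - 4}{-24 + \left(5 + 3 \left(- \frac{1}{5}\right)\right)} = \frac{-13 - 4}{-24 + \left(5 - \frac{3}{5}\right)} = - \frac{17}{-24 + \frac{22}{5}} = - \frac{17}{- \frac{98}{5}} = \left(-17\right) \left(- \frac{5}{98}\right) = \frac{85}{98} \approx 0.86735$)
$100 \left(\left(\left(z + 11\right) - 27\right) + 20\right) = 100 \left(\left(\left(\frac{85}{98} + 11\right) - 27\right) + 20\right) = 100 \left(\left(\frac{1163}{98} - 27\right) + 20\right) = 100 \left(- \frac{1483}{98} + 20\right) = 100 \cdot \frac{477}{98} = \frac{23850}{49}$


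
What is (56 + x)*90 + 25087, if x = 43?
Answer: 33997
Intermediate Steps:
(56 + x)*90 + 25087 = (56 + 43)*90 + 25087 = 99*90 + 25087 = 8910 + 25087 = 33997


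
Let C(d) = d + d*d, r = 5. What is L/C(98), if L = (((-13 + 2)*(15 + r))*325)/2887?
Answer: -3250/1273167 ≈ -0.0025527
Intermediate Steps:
C(d) = d + d**2
L = -71500/2887 (L = (((-13 + 2)*(15 + 5))*325)/2887 = (-11*20*325)*(1/2887) = -220*325*(1/2887) = -71500*1/2887 = -71500/2887 ≈ -24.766)
L/C(98) = -71500*1/(98*(1 + 98))/2887 = -71500/(2887*(98*99)) = -71500/2887/9702 = -71500/2887*1/9702 = -3250/1273167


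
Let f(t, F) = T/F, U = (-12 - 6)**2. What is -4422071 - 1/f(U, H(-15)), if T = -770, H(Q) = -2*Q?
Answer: -340499464/77 ≈ -4.4221e+6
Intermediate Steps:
U = 324 (U = (-18)**2 = 324)
f(t, F) = -770/F
-4422071 - 1/f(U, H(-15)) = -4422071 - 1/((-770/((-2*(-15))))) = -4422071 - 1/((-770/30)) = -4422071 - 1/((-770*1/30)) = -4422071 - 1/(-77/3) = -4422071 - 1*(-3/77) = -4422071 + 3/77 = -340499464/77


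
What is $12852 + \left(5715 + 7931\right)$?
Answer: $26498$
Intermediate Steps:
$12852 + \left(5715 + 7931\right) = 12852 + 13646 = 26498$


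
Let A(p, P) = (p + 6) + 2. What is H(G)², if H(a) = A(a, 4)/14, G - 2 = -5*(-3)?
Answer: 625/196 ≈ 3.1888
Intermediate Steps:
G = 17 (G = 2 - 5*(-3) = 2 + 15 = 17)
A(p, P) = 8 + p (A(p, P) = (6 + p) + 2 = 8 + p)
H(a) = 4/7 + a/14 (H(a) = (8 + a)/14 = (8 + a)*(1/14) = 4/7 + a/14)
H(G)² = (4/7 + (1/14)*17)² = (4/7 + 17/14)² = (25/14)² = 625/196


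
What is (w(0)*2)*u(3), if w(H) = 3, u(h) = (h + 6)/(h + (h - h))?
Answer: 18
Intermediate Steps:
u(h) = (6 + h)/h (u(h) = (6 + h)/(h + 0) = (6 + h)/h)
(w(0)*2)*u(3) = (3*2)*((6 + 3)/3) = 6*((⅓)*9) = 6*3 = 18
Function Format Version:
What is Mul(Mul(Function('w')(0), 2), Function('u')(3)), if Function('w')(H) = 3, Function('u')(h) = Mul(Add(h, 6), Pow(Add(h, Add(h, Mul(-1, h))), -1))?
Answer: 18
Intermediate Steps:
Function('u')(h) = Mul(Pow(h, -1), Add(6, h)) (Function('u')(h) = Mul(Add(6, h), Pow(Add(h, 0), -1)) = Mul(Add(6, h), Pow(h, -1)) = Mul(Pow(h, -1), Add(6, h)))
Mul(Mul(Function('w')(0), 2), Function('u')(3)) = Mul(Mul(3, 2), Mul(Pow(3, -1), Add(6, 3))) = Mul(6, Mul(Rational(1, 3), 9)) = Mul(6, 3) = 18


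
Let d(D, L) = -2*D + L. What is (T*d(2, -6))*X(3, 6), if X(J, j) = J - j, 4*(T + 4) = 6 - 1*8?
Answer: -135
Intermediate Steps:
T = -9/2 (T = -4 + (6 - 1*8)/4 = -4 + (6 - 8)/4 = -4 + (¼)*(-2) = -4 - ½ = -9/2 ≈ -4.5000)
d(D, L) = L - 2*D
(T*d(2, -6))*X(3, 6) = (-9*(-6 - 2*2)/2)*(3 - 1*6) = (-9*(-6 - 4)/2)*(3 - 6) = -9/2*(-10)*(-3) = 45*(-3) = -135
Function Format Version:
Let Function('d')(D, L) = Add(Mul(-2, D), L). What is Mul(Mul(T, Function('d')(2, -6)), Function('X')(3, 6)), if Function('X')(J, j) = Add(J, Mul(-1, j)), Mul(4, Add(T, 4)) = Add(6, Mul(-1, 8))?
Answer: -135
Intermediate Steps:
T = Rational(-9, 2) (T = Add(-4, Mul(Rational(1, 4), Add(6, Mul(-1, 8)))) = Add(-4, Mul(Rational(1, 4), Add(6, -8))) = Add(-4, Mul(Rational(1, 4), -2)) = Add(-4, Rational(-1, 2)) = Rational(-9, 2) ≈ -4.5000)
Function('d')(D, L) = Add(L, Mul(-2, D))
Mul(Mul(T, Function('d')(2, -6)), Function('X')(3, 6)) = Mul(Mul(Rational(-9, 2), Add(-6, Mul(-2, 2))), Add(3, Mul(-1, 6))) = Mul(Mul(Rational(-9, 2), Add(-6, -4)), Add(3, -6)) = Mul(Mul(Rational(-9, 2), -10), -3) = Mul(45, -3) = -135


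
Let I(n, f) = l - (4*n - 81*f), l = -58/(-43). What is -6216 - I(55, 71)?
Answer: -505179/43 ≈ -11748.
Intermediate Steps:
l = 58/43 (l = -58*(-1/43) = 58/43 ≈ 1.3488)
I(n, f) = 58/43 - 4*n + 81*f (I(n, f) = 58/43 - (4*n - 81*f) = 58/43 - (-81*f + 4*n) = 58/43 + (-4*n + 81*f) = 58/43 - 4*n + 81*f)
-6216 - I(55, 71) = -6216 - (58/43 - 4*55 + 81*71) = -6216 - (58/43 - 220 + 5751) = -6216 - 1*237891/43 = -6216 - 237891/43 = -505179/43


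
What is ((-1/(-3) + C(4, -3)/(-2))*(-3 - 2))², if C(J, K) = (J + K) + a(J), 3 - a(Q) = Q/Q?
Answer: 1225/36 ≈ 34.028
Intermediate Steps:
a(Q) = 2 (a(Q) = 3 - Q/Q = 3 - 1*1 = 3 - 1 = 2)
C(J, K) = 2 + J + K (C(J, K) = (J + K) + 2 = 2 + J + K)
((-1/(-3) + C(4, -3)/(-2))*(-3 - 2))² = ((-1/(-3) + (2 + 4 - 3)/(-2))*(-3 - 2))² = ((-1*(-⅓) + 3*(-½))*(-5))² = ((⅓ - 3/2)*(-5))² = (-7/6*(-5))² = (35/6)² = 1225/36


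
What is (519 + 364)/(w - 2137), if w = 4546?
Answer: 883/2409 ≈ 0.36654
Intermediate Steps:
(519 + 364)/(w - 2137) = (519 + 364)/(4546 - 2137) = 883/2409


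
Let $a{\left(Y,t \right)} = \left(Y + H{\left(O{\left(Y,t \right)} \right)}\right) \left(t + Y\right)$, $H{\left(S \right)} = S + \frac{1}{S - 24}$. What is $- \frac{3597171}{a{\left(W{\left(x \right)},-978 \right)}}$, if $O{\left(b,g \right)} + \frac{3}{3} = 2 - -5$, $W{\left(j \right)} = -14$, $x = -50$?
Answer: $- \frac{32374539}{71920} \approx -450.15$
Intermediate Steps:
$O{\left(b,g \right)} = 6$ ($O{\left(b,g \right)} = -1 + \left(2 - -5\right) = -1 + \left(2 + 5\right) = -1 + 7 = 6$)
$H{\left(S \right)} = S + \frac{1}{-24 + S}$
$a{\left(Y,t \right)} = \left(\frac{107}{18} + Y\right) \left(Y + t\right)$ ($a{\left(Y,t \right)} = \left(Y + \frac{1 + 6^{2} - 144}{-24 + 6}\right) \left(t + Y\right) = \left(Y + \frac{1 + 36 - 144}{-18}\right) \left(Y + t\right) = \left(Y - - \frac{107}{18}\right) \left(Y + t\right) = \left(Y + \frac{107}{18}\right) \left(Y + t\right) = \left(\frac{107}{18} + Y\right) \left(Y + t\right)$)
$- \frac{3597171}{a{\left(W{\left(x \right)},-978 \right)}} = - \frac{3597171}{\left(-14\right)^{2} + \frac{107}{18} \left(-14\right) + \frac{107}{18} \left(-978\right) - -13692} = - \frac{3597171}{196 - \frac{749}{9} - \frac{17441}{3} + 13692} = - \frac{3597171}{\frac{71920}{9}} = \left(-3597171\right) \frac{9}{71920} = - \frac{32374539}{71920}$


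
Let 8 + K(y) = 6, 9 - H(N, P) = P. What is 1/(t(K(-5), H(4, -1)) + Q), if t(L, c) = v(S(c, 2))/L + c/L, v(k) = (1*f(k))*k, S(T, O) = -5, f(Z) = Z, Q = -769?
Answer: -2/1573 ≈ -0.0012715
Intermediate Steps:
H(N, P) = 9 - P
K(y) = -2 (K(y) = -8 + 6 = -2)
v(k) = k**2 (v(k) = (1*k)*k = k*k = k**2)
t(L, c) = 25/L + c/L (t(L, c) = (-5)**2/L + c/L = 25/L + c/L)
1/(t(K(-5), H(4, -1)) + Q) = 1/((25 + (9 - 1*(-1)))/(-2) - 769) = 1/(-(25 + (9 + 1))/2 - 769) = 1/(-(25 + 10)/2 - 769) = 1/(-1/2*35 - 769) = 1/(-35/2 - 769) = 1/(-1573/2) = -2/1573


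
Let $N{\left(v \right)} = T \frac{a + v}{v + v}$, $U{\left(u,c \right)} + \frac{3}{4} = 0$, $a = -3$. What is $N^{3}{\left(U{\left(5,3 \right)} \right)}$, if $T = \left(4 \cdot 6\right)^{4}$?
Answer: $570630428688384000$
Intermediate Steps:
$U{\left(u,c \right)} = - \frac{3}{4}$ ($U{\left(u,c \right)} = - \frac{3}{4} + 0 = - \frac{3}{4}$)
$T = 331776$ ($T = 24^{4} = 331776$)
$N{\left(v \right)} = \frac{165888 \left(-3 + v\right)}{v}$ ($N{\left(v \right)} = 331776 \frac{-3 + v}{v + v} = 331776 \frac{-3 + v}{2 v} = \frac{165888 \left(-3 + v\right)}{v}$)
$N^{3}{\left(U{\left(5,3 \right)} \right)} = \left(165888 - \frac{497664}{- \frac{3}{4}}\right)^{3} = \left(165888 - -663552\right)^{3} = \left(165888 + 663552\right)^{3} = 829440^{3} = 570630428688384000$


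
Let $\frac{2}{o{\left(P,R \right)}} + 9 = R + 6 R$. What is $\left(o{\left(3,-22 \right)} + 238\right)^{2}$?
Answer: $\frac{1504819264}{26569} \approx 56638.0$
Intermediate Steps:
$o{\left(P,R \right)} = \frac{2}{-9 + 7 R}$ ($o{\left(P,R \right)} = \frac{2}{-9 + \left(R + 6 R\right)} = \frac{2}{-9 + 7 R}$)
$\left(o{\left(3,-22 \right)} + 238\right)^{2} = \left(\frac{2}{-9 + 7 \left(-22\right)} + 238\right)^{2} = \left(\frac{2}{-9 - 154} + 238\right)^{2} = \left(\frac{2}{-163} + 238\right)^{2} = \left(2 \left(- \frac{1}{163}\right) + 238\right)^{2} = \left(- \frac{2}{163} + 238\right)^{2} = \left(\frac{38792}{163}\right)^{2} = \frac{1504819264}{26569}$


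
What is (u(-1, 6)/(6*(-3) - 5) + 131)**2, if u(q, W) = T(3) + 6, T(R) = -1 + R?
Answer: 9030025/529 ≈ 17070.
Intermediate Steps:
u(q, W) = 8 (u(q, W) = (-1 + 3) + 6 = 2 + 6 = 8)
(u(-1, 6)/(6*(-3) - 5) + 131)**2 = (8/(6*(-3) - 5) + 131)**2 = (8/(-18 - 5) + 131)**2 = (8/(-23) + 131)**2 = (8*(-1/23) + 131)**2 = (-8/23 + 131)**2 = (3005/23)**2 = 9030025/529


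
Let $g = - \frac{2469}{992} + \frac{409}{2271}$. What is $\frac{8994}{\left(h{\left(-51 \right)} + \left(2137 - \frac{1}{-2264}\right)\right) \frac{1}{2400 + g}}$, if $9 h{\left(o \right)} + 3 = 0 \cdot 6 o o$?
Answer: $\frac{6874345824312279}{681117612962} \approx 10093.0$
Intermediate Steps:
$h{\left(o \right)} = - \frac{1}{3}$ ($h{\left(o \right)} = - \frac{1}{3} + \frac{0 \cdot 6 o o}{9} = - \frac{1}{3} + \frac{0 o^{2}}{9} = - \frac{1}{3} + \frac{1}{9} \cdot 0 = - \frac{1}{3} + 0 = - \frac{1}{3}$)
$g = - \frac{5201371}{2252832}$ ($g = \left(-2469\right) \frac{1}{992} + 409 \cdot \frac{1}{2271} = - \frac{2469}{992} + \frac{409}{2271} = - \frac{5201371}{2252832} \approx -2.3088$)
$\frac{8994}{\left(h{\left(-51 \right)} + \left(2137 - \frac{1}{-2264}\right)\right) \frac{1}{2400 + g}} = \frac{8994}{\left(- \frac{1}{3} + \left(2137 - \frac{1}{-2264}\right)\right) \frac{1}{2400 - \frac{5201371}{2252832}}} = \frac{8994}{\left(- \frac{1}{3} + \left(2137 - - \frac{1}{2264}\right)\right) \frac{1}{\frac{5401595429}{2252832}}} = \frac{8994}{\left(- \frac{1}{3} + \left(2137 + \frac{1}{2264}\right)\right) \frac{2252832}{5401595429}} = \frac{8994}{\left(- \frac{1}{3} + \frac{4838169}{2264}\right) \frac{2252832}{5401595429}} = \frac{8994}{\frac{14512243}{6792} \cdot \frac{2252832}{5401595429}} = \frac{8994}{\frac{1362235225924}{1528651506407}} = 8994 \cdot \frac{1528651506407}{1362235225924} = \frac{6874345824312279}{681117612962}$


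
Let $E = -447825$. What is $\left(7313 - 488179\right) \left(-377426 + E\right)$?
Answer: $396835147366$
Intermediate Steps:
$\left(7313 - 488179\right) \left(-377426 + E\right) = \left(7313 - 488179\right) \left(-377426 - 447825\right) = \left(7313 - 488179\right) \left(-825251\right) = \left(-480866\right) \left(-825251\right) = 396835147366$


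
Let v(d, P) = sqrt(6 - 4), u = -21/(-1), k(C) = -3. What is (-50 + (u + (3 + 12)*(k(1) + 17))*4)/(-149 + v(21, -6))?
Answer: -130226/22199 - 874*sqrt(2)/22199 ≈ -5.9220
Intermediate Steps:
u = 21 (u = -21*(-1) = 21)
v(d, P) = sqrt(2)
(-50 + (u + (3 + 12)*(k(1) + 17))*4)/(-149 + v(21, -6)) = (-50 + (21 + (3 + 12)*(-3 + 17))*4)/(-149 + sqrt(2)) = (-50 + (21 + 15*14)*4)/(-149 + sqrt(2)) = (-50 + (21 + 210)*4)/(-149 + sqrt(2)) = (-50 + 231*4)/(-149 + sqrt(2)) = (-50 + 924)/(-149 + sqrt(2)) = 874/(-149 + sqrt(2))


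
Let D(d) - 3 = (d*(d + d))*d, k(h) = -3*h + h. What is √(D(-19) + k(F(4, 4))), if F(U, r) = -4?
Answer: 3*I*√1523 ≈ 117.08*I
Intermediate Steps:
k(h) = -2*h
D(d) = 3 + 2*d³ (D(d) = 3 + (d*(d + d))*d = 3 + (d*(2*d))*d = 3 + (2*d²)*d = 3 + 2*d³)
√(D(-19) + k(F(4, 4))) = √((3 + 2*(-19)³) - 2*(-4)) = √((3 + 2*(-6859)) + 8) = √((3 - 13718) + 8) = √(-13715 + 8) = √(-13707) = 3*I*√1523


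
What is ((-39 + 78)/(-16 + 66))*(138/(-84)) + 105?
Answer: 72603/700 ≈ 103.72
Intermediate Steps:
((-39 + 78)/(-16 + 66))*(138/(-84)) + 105 = (39/50)*(138*(-1/84)) + 105 = (39*(1/50))*(-23/14) + 105 = (39/50)*(-23/14) + 105 = -897/700 + 105 = 72603/700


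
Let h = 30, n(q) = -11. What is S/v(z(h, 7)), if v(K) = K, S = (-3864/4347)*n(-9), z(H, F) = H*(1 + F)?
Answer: 11/270 ≈ 0.040741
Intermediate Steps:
S = 88/9 (S = -3864/4347*(-11) = -3864*1/4347*(-11) = -8/9*(-11) = 88/9 ≈ 9.7778)
S/v(z(h, 7)) = 88/(9*((30*(1 + 7)))) = 88/(9*((30*8))) = (88/9)/240 = (88/9)*(1/240) = 11/270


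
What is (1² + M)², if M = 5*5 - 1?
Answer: 625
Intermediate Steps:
M = 24 (M = 25 - 1 = 24)
(1² + M)² = (1² + 24)² = (1 + 24)² = 25² = 625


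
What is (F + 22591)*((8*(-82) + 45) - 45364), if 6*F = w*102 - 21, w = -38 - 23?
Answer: -1981568475/2 ≈ -9.9078e+8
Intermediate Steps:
w = -61
F = -2081/2 (F = (-61*102 - 21)/6 = (-6222 - 21)/6 = (⅙)*(-6243) = -2081/2 ≈ -1040.5)
(F + 22591)*((8*(-82) + 45) - 45364) = (-2081/2 + 22591)*((8*(-82) + 45) - 45364) = 43101*((-656 + 45) - 45364)/2 = 43101*(-611 - 45364)/2 = (43101/2)*(-45975) = -1981568475/2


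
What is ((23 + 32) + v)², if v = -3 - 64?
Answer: 144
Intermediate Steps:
v = -67
((23 + 32) + v)² = ((23 + 32) - 67)² = (55 - 67)² = (-12)² = 144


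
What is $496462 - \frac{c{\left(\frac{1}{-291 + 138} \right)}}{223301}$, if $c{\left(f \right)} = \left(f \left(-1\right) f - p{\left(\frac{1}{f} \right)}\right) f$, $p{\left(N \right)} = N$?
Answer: $\frac{397055277552636350}{799769725677} \approx 4.9646 \cdot 10^{5}$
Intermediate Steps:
$c{\left(f \right)} = f \left(- \frac{1}{f} - f^{2}\right)$ ($c{\left(f \right)} = \left(f \left(-1\right) f - \frac{1}{f}\right) f = \left(- f f - \frac{1}{f}\right) f = \left(- f^{2} - \frac{1}{f}\right) f = \left(- \frac{1}{f} - f^{2}\right) f = f \left(- \frac{1}{f} - f^{2}\right)$)
$496462 - \frac{c{\left(\frac{1}{-291 + 138} \right)}}{223301} = 496462 - \frac{-1 - \left(\frac{1}{-291 + 138}\right)^{3}}{223301} = 496462 - \left(-1 - \left(\frac{1}{-153}\right)^{3}\right) \frac{1}{223301} = 496462 - \left(-1 - \left(- \frac{1}{153}\right)^{3}\right) \frac{1}{223301} = 496462 - \left(-1 - - \frac{1}{3581577}\right) \frac{1}{223301} = 496462 - \left(-1 + \frac{1}{3581577}\right) \frac{1}{223301} = 496462 - \left(- \frac{3581576}{3581577}\right) \frac{1}{223301} = 496462 - - \frac{3581576}{799769725677} = 496462 + \frac{3581576}{799769725677} = \frac{397055277552636350}{799769725677}$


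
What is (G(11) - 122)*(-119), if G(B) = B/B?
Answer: 14399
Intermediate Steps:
G(B) = 1
(G(11) - 122)*(-119) = (1 - 122)*(-119) = -121*(-119) = 14399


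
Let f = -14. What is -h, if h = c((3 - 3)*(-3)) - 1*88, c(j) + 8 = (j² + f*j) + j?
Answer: 96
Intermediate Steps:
c(j) = -8 + j² - 13*j (c(j) = -8 + ((j² - 14*j) + j) = -8 + (j² - 13*j) = -8 + j² - 13*j)
h = -96 (h = (-8 + ((3 - 3)*(-3))² - 13*(3 - 3)*(-3)) - 1*88 = (-8 + (0*(-3))² - 0*(-3)) - 88 = (-8 + 0² - 13*0) - 88 = (-8 + 0 + 0) - 88 = -8 - 88 = -96)
-h = -1*(-96) = 96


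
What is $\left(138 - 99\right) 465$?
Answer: $18135$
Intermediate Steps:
$\left(138 - 99\right) 465 = 39 \cdot 465 = 18135$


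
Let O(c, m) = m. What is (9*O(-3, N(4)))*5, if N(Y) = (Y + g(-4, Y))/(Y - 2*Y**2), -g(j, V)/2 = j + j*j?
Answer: 225/7 ≈ 32.143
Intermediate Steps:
g(j, V) = -2*j - 2*j**2 (g(j, V) = -2*(j + j*j) = -2*(j + j**2) = -2*j - 2*j**2)
N(Y) = (-24 + Y)/(Y - 2*Y**2) (N(Y) = (Y - 2*(-4)*(1 - 4))/(Y - 2*Y**2) = (Y - 2*(-4)*(-3))/(Y - 2*Y**2) = (Y - 24)/(Y - 2*Y**2) = (-24 + Y)/(Y - 2*Y**2))
(9*O(-3, N(4)))*5 = (9*((24 - 1*4)/(4*(-1 + 2*4))))*5 = (9*((24 - 4)/(4*(-1 + 8))))*5 = (9*((1/4)*20/7))*5 = (9*((1/4)*(1/7)*20))*5 = (9*(5/7))*5 = (45/7)*5 = 225/7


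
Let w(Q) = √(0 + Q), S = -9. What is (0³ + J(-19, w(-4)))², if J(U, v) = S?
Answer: 81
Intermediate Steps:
w(Q) = √Q
J(U, v) = -9
(0³ + J(-19, w(-4)))² = (0³ - 9)² = (0 - 9)² = (-9)² = 81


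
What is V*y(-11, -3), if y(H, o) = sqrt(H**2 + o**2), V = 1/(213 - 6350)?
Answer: -sqrt(130)/6137 ≈ -0.0018579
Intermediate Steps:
V = -1/6137 (V = 1/(-6137) = -1/6137 ≈ -0.00016295)
V*y(-11, -3) = -sqrt((-11)**2 + (-3)**2)/6137 = -sqrt(121 + 9)/6137 = -sqrt(130)/6137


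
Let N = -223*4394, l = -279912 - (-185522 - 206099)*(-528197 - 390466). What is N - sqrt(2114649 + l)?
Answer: -979862 - 3*I*sqrt(39973987554) ≈ -9.7986e+5 - 5.9981e+5*I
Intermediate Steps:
l = -359768002635 (l = -279912 - (-391621)*(-918663) = -279912 - 1*359767722723 = -279912 - 359767722723 = -359768002635)
N = -979862
N - sqrt(2114649 + l) = -979862 - sqrt(2114649 - 359768002635) = -979862 - sqrt(-359765887986) = -979862 - 3*I*sqrt(39973987554)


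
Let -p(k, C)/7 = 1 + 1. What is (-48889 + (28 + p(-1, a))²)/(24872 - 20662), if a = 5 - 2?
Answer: -48693/4210 ≈ -11.566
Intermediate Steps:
a = 3
p(k, C) = -14 (p(k, C) = -7*(1 + 1) = -7*2 = -14)
(-48889 + (28 + p(-1, a))²)/(24872 - 20662) = (-48889 + (28 - 14)²)/(24872 - 20662) = (-48889 + 14²)/4210 = (-48889 + 196)*(1/4210) = -48693*1/4210 = -48693/4210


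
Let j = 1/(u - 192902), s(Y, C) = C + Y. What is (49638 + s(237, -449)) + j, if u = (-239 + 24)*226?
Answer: 11935983591/241492 ≈ 49426.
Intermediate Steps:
u = -48590 (u = -215*226 = -48590)
j = -1/241492 (j = 1/(-48590 - 192902) = 1/(-241492) = -1/241492 ≈ -4.1409e-6)
(49638 + s(237, -449)) + j = (49638 + (-449 + 237)) - 1/241492 = (49638 - 212) - 1/241492 = 49426 - 1/241492 = 11935983591/241492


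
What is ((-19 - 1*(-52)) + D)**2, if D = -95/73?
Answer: 5354596/5329 ≈ 1004.8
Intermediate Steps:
D = -95/73 (D = -95*1/73 = -95/73 ≈ -1.3014)
((-19 - 1*(-52)) + D)**2 = ((-19 - 1*(-52)) - 95/73)**2 = ((-19 + 52) - 95/73)**2 = (33 - 95/73)**2 = (2314/73)**2 = 5354596/5329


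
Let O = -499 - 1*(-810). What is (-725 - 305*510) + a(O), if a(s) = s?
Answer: -155964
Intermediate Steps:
O = 311 (O = -499 + 810 = 311)
(-725 - 305*510) + a(O) = (-725 - 305*510) + 311 = (-725 - 155550) + 311 = -156275 + 311 = -155964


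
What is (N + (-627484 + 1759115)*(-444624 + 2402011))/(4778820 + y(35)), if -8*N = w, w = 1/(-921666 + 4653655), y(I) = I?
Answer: 66132033590026510663/142677074340760 ≈ 4.6351e+5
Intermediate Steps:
w = 1/3731989 ≈ 2.6795e-7
N = -1/29855912 (N = -1/8*1/3731989 = -1/29855912 ≈ -3.3494e-8)
(N + (-627484 + 1759115)*(-444624 + 2402011))/(4778820 + y(35)) = (-1/29855912 + (-627484 + 1759115)*(-444624 + 2402011))/(4778820 + 35) = (-1/29855912 + 1131631*1957387)/4778855 = (-1/29855912 + 2215039808197)*(1/4778855) = (66132033590026510663/29855912)*(1/4778855) = 66132033590026510663/142677074340760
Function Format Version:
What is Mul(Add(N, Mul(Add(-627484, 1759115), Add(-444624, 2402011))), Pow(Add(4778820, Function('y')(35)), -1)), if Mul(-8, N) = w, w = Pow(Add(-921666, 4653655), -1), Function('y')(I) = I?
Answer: Rational(66132033590026510663, 142677074340760) ≈ 4.6351e+5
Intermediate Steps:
w = Rational(1, 3731989) (w = Pow(3731989, -1) = Rational(1, 3731989) ≈ 2.6795e-7)
N = Rational(-1, 29855912) (N = Mul(Rational(-1, 8), Rational(1, 3731989)) = Rational(-1, 29855912) ≈ -3.3494e-8)
Mul(Add(N, Mul(Add(-627484, 1759115), Add(-444624, 2402011))), Pow(Add(4778820, Function('y')(35)), -1)) = Mul(Add(Rational(-1, 29855912), Mul(Add(-627484, 1759115), Add(-444624, 2402011))), Pow(Add(4778820, 35), -1)) = Mul(Add(Rational(-1, 29855912), Mul(1131631, 1957387)), Pow(4778855, -1)) = Mul(Add(Rational(-1, 29855912), 2215039808197), Rational(1, 4778855)) = Mul(Rational(66132033590026510663, 29855912), Rational(1, 4778855)) = Rational(66132033590026510663, 142677074340760)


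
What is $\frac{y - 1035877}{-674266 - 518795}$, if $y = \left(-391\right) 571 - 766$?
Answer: $\frac{419968}{397687} \approx 1.056$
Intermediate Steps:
$y = -224027$ ($y = -223261 - 766 = -224027$)
$\frac{y - 1035877}{-674266 - 518795} = \frac{-224027 - 1035877}{-674266 - 518795} = - \frac{1259904}{-1193061} = \left(-1259904\right) \left(- \frac{1}{1193061}\right) = \frac{419968}{397687}$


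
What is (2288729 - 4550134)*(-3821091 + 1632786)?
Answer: 4948643868525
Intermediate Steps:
(2288729 - 4550134)*(-3821091 + 1632786) = -2261405*(-2188305) = 4948643868525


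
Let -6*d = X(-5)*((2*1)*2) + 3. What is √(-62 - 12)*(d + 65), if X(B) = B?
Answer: 407*I*√74/6 ≈ 583.52*I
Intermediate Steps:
d = 17/6 (d = -(-5*2*1*2 + 3)/6 = -(-10*2 + 3)/6 = -(-5*4 + 3)/6 = -(-20 + 3)/6 = -⅙*(-17) = 17/6 ≈ 2.8333)
√(-62 - 12)*(d + 65) = √(-62 - 12)*(17/6 + 65) = √(-74)*(407/6) = (I*√74)*(407/6) = 407*I*√74/6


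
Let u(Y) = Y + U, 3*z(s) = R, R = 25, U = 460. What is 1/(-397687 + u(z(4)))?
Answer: -3/1191656 ≈ -2.5175e-6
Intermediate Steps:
z(s) = 25/3 (z(s) = (⅓)*25 = 25/3)
u(Y) = 460 + Y (u(Y) = Y + 460 = 460 + Y)
1/(-397687 + u(z(4))) = 1/(-397687 + (460 + 25/3)) = 1/(-397687 + 1405/3) = 1/(-1191656/3) = -3/1191656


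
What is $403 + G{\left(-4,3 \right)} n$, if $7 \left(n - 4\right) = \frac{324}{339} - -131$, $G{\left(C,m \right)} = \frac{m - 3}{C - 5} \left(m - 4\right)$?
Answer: $403$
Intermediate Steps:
$G{\left(C,m \right)} = \frac{\left(-4 + m\right) \left(-3 + m\right)}{-5 + C}$ ($G{\left(C,m \right)} = \frac{-3 + m}{-5 + C} \left(-4 + m\right) = \frac{\left(-4 + m\right) \left(-3 + m\right)}{-5 + C}$)
$n = \frac{18075}{791}$ ($n = 4 + \frac{\frac{324}{339} - -131}{7} = 4 + \frac{324 \cdot \frac{1}{339} + 131}{7} = 4 + \frac{\frac{108}{113} + 131}{7} = 4 + \frac{1}{7} \cdot \frac{14911}{113} = 4 + \frac{14911}{791} = \frac{18075}{791} \approx 22.851$)
$403 + G{\left(-4,3 \right)} n = 403 + \frac{12 + 3^{2} - 21}{-5 - 4} \cdot \frac{18075}{791} = 403 + \frac{12 + 9 - 21}{-9} \cdot \frac{18075}{791} = 403 + \left(- \frac{1}{9}\right) 0 \cdot \frac{18075}{791} = 403 + 0 \cdot \frac{18075}{791} = 403 + 0 = 403$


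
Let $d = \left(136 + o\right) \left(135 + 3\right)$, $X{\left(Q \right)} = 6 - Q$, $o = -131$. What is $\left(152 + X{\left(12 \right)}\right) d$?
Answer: $100740$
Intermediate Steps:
$d = 690$ ($d = \left(136 - 131\right) \left(135 + 3\right) = 5 \cdot 138 = 690$)
$\left(152 + X{\left(12 \right)}\right) d = \left(152 + \left(6 - 12\right)\right) 690 = \left(152 - 6\right) 690 = 146 \cdot 690 = 100740$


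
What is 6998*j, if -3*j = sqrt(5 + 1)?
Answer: -6998*sqrt(6)/3 ≈ -5713.8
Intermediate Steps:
j = -sqrt(6)/3 (j = -sqrt(5 + 1)/3 = -sqrt(6)/3 ≈ -0.81650)
6998*j = 6998*(-sqrt(6)/3) = -6998*sqrt(6)/3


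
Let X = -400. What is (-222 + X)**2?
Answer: 386884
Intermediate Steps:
(-222 + X)**2 = (-222 - 400)**2 = (-622)**2 = 386884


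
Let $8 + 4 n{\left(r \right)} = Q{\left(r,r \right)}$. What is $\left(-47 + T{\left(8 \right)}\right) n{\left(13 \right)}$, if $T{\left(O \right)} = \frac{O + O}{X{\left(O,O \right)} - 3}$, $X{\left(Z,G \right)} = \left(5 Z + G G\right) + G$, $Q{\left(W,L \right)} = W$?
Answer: $- \frac{25535}{436} \approx -58.567$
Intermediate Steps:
$n{\left(r \right)} = -2 + \frac{r}{4}$
$X{\left(Z,G \right)} = G + G^{2} + 5 Z$ ($X{\left(Z,G \right)} = \left(5 Z + G^{2}\right) + G = \left(G^{2} + 5 Z\right) + G = G + G^{2} + 5 Z$)
$T{\left(O \right)} = \frac{2 O}{-3 + O^{2} + 6 O}$ ($T{\left(O \right)} = \frac{O + O}{\left(O + O^{2} + 5 O\right) - 3} = \frac{2 O}{\left(O^{2} + 6 O\right) - 3} = \frac{2 O}{-3 + O^{2} + 6 O}$)
$\left(-47 + T{\left(8 \right)}\right) n{\left(13 \right)} = \left(-47 + 2 \cdot 8 \frac{1}{-3 + 8^{2} + 6 \cdot 8}\right) \left(-2 + \frac{1}{4} \cdot 13\right) = \left(-47 + 2 \cdot 8 \frac{1}{-3 + 64 + 48}\right) \left(-2 + \frac{13}{4}\right) = \left(-47 + 2 \cdot 8 \cdot \frac{1}{109}\right) \frac{5}{4} = \left(-47 + \frac{16}{109}\right) \frac{5}{4} = \left(- \frac{5107}{109}\right) \frac{5}{4} = - \frac{25535}{436}$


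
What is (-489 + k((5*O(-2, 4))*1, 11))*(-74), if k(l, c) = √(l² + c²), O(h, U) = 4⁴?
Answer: 36186 - 74*√1638521 ≈ -58538.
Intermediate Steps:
O(h, U) = 256
k(l, c) = √(c² + l²)
(-489 + k((5*O(-2, 4))*1, 11))*(-74) = (-489 + √(11² + ((5*256)*1)²))*(-74) = (-489 + √(121 + (1280*1)²))*(-74) = (-489 + √(121 + 1280²))*(-74) = (-489 + √(121 + 1638400))*(-74) = (-489 + √1638521)*(-74) = 36186 - 74*√1638521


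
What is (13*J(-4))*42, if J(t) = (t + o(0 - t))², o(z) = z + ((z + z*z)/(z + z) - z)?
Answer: 2457/2 ≈ 1228.5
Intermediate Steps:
o(z) = (z + z²)/(2*z) (o(z) = z + ((z + z²)/((2*z)) - z) = z + ((z + z²)*(1/(2*z)) - z) = z + ((z + z²)/(2*z) - z) = z + (-z + (z + z²)/(2*z)) = (z + z²)/(2*z))
J(t) = (½ + t/2)² (J(t) = (t + (½ + (0 - t)/2))² = (t + (½ + (-t)/2))² = (t + (½ - t/2))² = (½ + t/2)²)
(13*J(-4))*42 = (13*((1 - 4)²/4))*42 = (13*((¼)*(-3)²))*42 = (13*((¼)*9))*42 = (13*(9/4))*42 = (117/4)*42 = 2457/2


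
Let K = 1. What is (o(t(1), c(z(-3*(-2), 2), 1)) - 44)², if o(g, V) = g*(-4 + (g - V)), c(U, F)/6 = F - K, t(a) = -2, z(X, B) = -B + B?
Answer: 1024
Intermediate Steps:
z(X, B) = 0
c(U, F) = -6 + 6*F (c(U, F) = 6*(F - 1*1) = 6*(F - 1) = 6*(-1 + F) = -6 + 6*F)
o(g, V) = g*(-4 + g - V)
(o(t(1), c(z(-3*(-2), 2), 1)) - 44)² = (-2*(-4 - 2 - (-6 + 6*1)) - 44)² = (-2*(-4 - 2 - (-6 + 6)) - 44)² = (-2*(-4 - 2 - 1*0) - 44)² = (-2*(-4 - 2 + 0) - 44)² = (-2*(-6) - 44)² = (12 - 44)² = (-32)² = 1024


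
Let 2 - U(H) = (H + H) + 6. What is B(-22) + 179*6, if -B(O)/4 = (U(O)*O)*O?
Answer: -76366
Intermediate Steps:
U(H) = -4 - 2*H (U(H) = 2 - ((H + H) + 6) = 2 - (2*H + 6) = 2 - (6 + 2*H) = 2 + (-6 - 2*H) = -4 - 2*H)
B(O) = -4*O**2*(-4 - 2*O) (B(O) = -4*(-4 - 2*O)*O*O = -4*O*(-4 - 2*O)*O = -4*O**2*(-4 - 2*O))
B(-22) + 179*6 = 8*(-22)**2*(2 - 22) + 179*6 = 8*484*(-20) + 1074 = -77440 + 1074 = -76366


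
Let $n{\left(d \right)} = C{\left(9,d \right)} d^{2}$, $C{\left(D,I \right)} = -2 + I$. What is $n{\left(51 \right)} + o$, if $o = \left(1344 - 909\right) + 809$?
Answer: $128693$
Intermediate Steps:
$o = 1244$ ($o = 435 + 809 = 1244$)
$n{\left(d \right)} = d^{2} \left(-2 + d\right)$ ($n{\left(d \right)} = \left(-2 + d\right) d^{2} = d^{2} \left(-2 + d\right)$)
$n{\left(51 \right)} + o = 51^{2} \left(-2 + 51\right) + 1244 = 2601 \cdot 49 + 1244 = 127449 + 1244 = 128693$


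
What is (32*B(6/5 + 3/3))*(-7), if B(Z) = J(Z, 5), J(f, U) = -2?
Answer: 448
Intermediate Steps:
B(Z) = -2
(32*B(6/5 + 3/3))*(-7) = (32*(-2))*(-7) = -64*(-7) = 448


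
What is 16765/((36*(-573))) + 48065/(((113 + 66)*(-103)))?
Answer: -1300581125/380318436 ≈ -3.4197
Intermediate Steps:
16765/((36*(-573))) + 48065/(((113 + 66)*(-103))) = 16765/(-20628) + 48065/((179*(-103))) = 16765*(-1/20628) + 48065/(-18437) = -16765/20628 + 48065*(-1/18437) = -16765/20628 - 48065/18437 = -1300581125/380318436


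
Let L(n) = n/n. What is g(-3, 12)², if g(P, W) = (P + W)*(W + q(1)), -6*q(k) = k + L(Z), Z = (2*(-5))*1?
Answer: 11025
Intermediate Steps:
Z = -10 (Z = -10*1 = -10)
L(n) = 1
q(k) = -⅙ - k/6 (q(k) = -(k + 1)/6 = -(1 + k)/6 = -⅙ - k/6)
g(P, W) = (-⅓ + W)*(P + W) (g(P, W) = (P + W)*(W + (-⅙ - ⅙*1)) = (P + W)*(W + (-⅙ - ⅙)) = (P + W)*(W - ⅓) = (P + W)*(-⅓ + W) = (-⅓ + W)*(P + W))
g(-3, 12)² = (12² - ⅓*(-3) - ⅓*12 - 3*12)² = (144 + 1 - 4 - 36)² = 105² = 11025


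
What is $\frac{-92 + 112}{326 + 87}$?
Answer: $\frac{20}{413} \approx 0.048426$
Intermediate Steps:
$\frac{-92 + 112}{326 + 87} = \frac{1}{413} \cdot 20 = \frac{20}{413}$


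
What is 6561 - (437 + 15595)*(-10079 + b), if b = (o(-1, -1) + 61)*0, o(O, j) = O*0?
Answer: 161593089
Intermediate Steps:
o(O, j) = 0
b = 0 (b = (0 + 61)*0 = 61*0 = 0)
6561 - (437 + 15595)*(-10079 + b) = 6561 - (437 + 15595)*(-10079 + 0) = 6561 - 16032*(-10079) = 6561 - 1*(-161586528) = 6561 + 161586528 = 161593089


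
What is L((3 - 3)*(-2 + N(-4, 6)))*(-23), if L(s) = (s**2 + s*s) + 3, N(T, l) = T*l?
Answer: -69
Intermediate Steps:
L(s) = 3 + 2*s**2 (L(s) = (s**2 + s**2) + 3 = 2*s**2 + 3 = 3 + 2*s**2)
L((3 - 3)*(-2 + N(-4, 6)))*(-23) = (3 + 2*((3 - 3)*(-2 - 4*6))**2)*(-23) = (3 + 2*(0*(-2 - 24))**2)*(-23) = (3 + 2*(0*(-26))**2)*(-23) = (3 + 2*0**2)*(-23) = (3 + 2*0)*(-23) = (3 + 0)*(-23) = 3*(-23) = -69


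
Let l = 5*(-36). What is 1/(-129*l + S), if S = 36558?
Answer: 1/59778 ≈ 1.6729e-5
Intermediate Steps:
l = -180
1/(-129*l + S) = 1/(-129*(-180) + 36558) = 1/(23220 + 36558) = 1/59778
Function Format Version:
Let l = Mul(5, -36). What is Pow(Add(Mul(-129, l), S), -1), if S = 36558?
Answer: Rational(1, 59778) ≈ 1.6729e-5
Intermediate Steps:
l = -180
Pow(Add(Mul(-129, l), S), -1) = Pow(Add(Mul(-129, -180), 36558), -1) = Pow(Add(23220, 36558), -1) = Pow(59778, -1) = Rational(1, 59778)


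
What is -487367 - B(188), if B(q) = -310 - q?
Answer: -486869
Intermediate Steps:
-487367 - B(188) = -487367 - (-310 - 1*188) = -487367 - (-310 - 188) = -487367 - 1*(-498) = -487367 + 498 = -486869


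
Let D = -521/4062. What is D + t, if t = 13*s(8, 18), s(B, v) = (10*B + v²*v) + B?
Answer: 312610999/4062 ≈ 76960.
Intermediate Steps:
s(B, v) = v³ + 11*B (s(B, v) = (10*B + v³) + B = (v³ + 10*B) + B = v³ + 11*B)
D = -521/4062 (D = -521*1/4062 = -521/4062 ≈ -0.12826)
t = 76960 (t = 13*(18³ + 11*8) = 13*(5832 + 88) = 13*5920 = 76960)
D + t = -521/4062 + 76960 = 312610999/4062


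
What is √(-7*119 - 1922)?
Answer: I*√2755 ≈ 52.488*I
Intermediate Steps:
√(-7*119 - 1922) = √(-833 - 1922) = √(-2755) = I*√2755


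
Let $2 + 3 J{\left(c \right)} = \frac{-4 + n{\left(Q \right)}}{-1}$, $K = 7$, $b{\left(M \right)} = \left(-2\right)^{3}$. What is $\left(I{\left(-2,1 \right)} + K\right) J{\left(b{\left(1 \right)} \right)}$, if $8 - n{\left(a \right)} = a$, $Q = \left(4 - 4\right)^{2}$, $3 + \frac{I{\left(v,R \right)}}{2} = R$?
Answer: $-6$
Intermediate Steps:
$b{\left(M \right)} = -8$
$I{\left(v,R \right)} = -6 + 2 R$
$Q = 0$ ($Q = 0^{2} = 0$)
$n{\left(a \right)} = 8 - a$
$J{\left(c \right)} = -2$ ($J{\left(c \right)} = - \frac{2}{3} + \frac{\frac{1}{-1} \left(-4 + \left(8 - 0\right)\right)}{3} = - \frac{2}{3} + \frac{\left(-1\right) \left(-4 + \left(8 + 0\right)\right)}{3} = - \frac{2}{3} + \frac{\left(-1\right) \left(-4 + 8\right)}{3} = - \frac{2}{3} + \frac{\left(-1\right) 4}{3} = - \frac{2}{3} + \frac{1}{3} \left(-4\right) = - \frac{2}{3} - \frac{4}{3} = -2$)
$\left(I{\left(-2,1 \right)} + K\right) J{\left(b{\left(1 \right)} \right)} = \left(\left(-6 + 2 \cdot 1\right) + 7\right) \left(-2\right) = \left(\left(-6 + 2\right) + 7\right) \left(-2\right) = \left(-4 + 7\right) \left(-2\right) = 3 \left(-2\right) = -6$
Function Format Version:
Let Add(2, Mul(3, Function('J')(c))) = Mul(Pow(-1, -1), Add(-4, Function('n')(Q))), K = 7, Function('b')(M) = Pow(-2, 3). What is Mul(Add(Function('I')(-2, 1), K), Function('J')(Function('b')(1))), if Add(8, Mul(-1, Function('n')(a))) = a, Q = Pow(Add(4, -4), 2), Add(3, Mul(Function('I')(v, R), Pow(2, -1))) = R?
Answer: -6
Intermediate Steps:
Function('b')(M) = -8
Function('I')(v, R) = Add(-6, Mul(2, R))
Q = 0 (Q = Pow(0, 2) = 0)
Function('n')(a) = Add(8, Mul(-1, a))
Function('J')(c) = -2 (Function('J')(c) = Add(Rational(-2, 3), Mul(Rational(1, 3), Mul(Pow(-1, -1), Add(-4, Add(8, Mul(-1, 0)))))) = Add(Rational(-2, 3), Mul(Rational(1, 3), Mul(-1, Add(-4, Add(8, 0))))) = Add(Rational(-2, 3), Mul(Rational(1, 3), Mul(-1, Add(-4, 8)))) = Add(Rational(-2, 3), Mul(Rational(1, 3), Mul(-1, 4))) = Add(Rational(-2, 3), Mul(Rational(1, 3), -4)) = Add(Rational(-2, 3), Rational(-4, 3)) = -2)
Mul(Add(Function('I')(-2, 1), K), Function('J')(Function('b')(1))) = Mul(Add(Add(-6, Mul(2, 1)), 7), -2) = Mul(Add(Add(-6, 2), 7), -2) = Mul(Add(-4, 7), -2) = Mul(3, -2) = -6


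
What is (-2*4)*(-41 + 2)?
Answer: 312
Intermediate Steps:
(-2*4)*(-41 + 2) = -8*(-39) = 312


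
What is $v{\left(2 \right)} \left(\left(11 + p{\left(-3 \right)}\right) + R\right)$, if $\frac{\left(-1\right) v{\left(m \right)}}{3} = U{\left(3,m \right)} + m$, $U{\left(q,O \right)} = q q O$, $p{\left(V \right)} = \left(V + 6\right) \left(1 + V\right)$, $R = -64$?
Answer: $3540$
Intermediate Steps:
$p{\left(V \right)} = \left(1 + V\right) \left(6 + V\right)$ ($p{\left(V \right)} = \left(6 + V\right) \left(1 + V\right) = \left(1 + V\right) \left(6 + V\right)$)
$U{\left(q,O \right)} = O q^{2}$ ($U{\left(q,O \right)} = q^{2} O = O q^{2}$)
$v{\left(m \right)} = - 30 m$ ($v{\left(m \right)} = - 3 \left(m 3^{2} + m\right) = - 3 \left(m 9 + m\right) = - 3 \left(9 m + m\right) = - 3 \cdot 10 m = - 30 m$)
$v{\left(2 \right)} \left(\left(11 + p{\left(-3 \right)}\right) + R\right) = \left(-30\right) 2 \left(\left(11 + \left(6 + \left(-3\right)^{2} + 7 \left(-3\right)\right)\right) - 64\right) = - 60 \left(\left(11 + \left(6 + 9 - 21\right)\right) - 64\right) = - 60 \left(\left(11 - 6\right) - 64\right) = - 60 \left(5 - 64\right) = \left(-60\right) \left(-59\right) = 3540$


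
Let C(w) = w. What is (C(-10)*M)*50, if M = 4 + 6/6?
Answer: -2500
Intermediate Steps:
M = 5 (M = 4 + (⅙)*6 = 4 + 1 = 5)
(C(-10)*M)*50 = -10*5*50 = -50*50 = -2500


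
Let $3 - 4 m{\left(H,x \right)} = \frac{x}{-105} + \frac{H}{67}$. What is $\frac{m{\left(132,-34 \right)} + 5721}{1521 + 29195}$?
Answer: $\frac{160993907}{864348240} \approx 0.18626$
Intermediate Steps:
$m{\left(H,x \right)} = \frac{3}{4} - \frac{H}{268} + \frac{x}{420}$ ($m{\left(H,x \right)} = \frac{3}{4} - \frac{\frac{x}{-105} + \frac{H}{67}}{4} = \frac{3}{4} - \frac{x \left(- \frac{1}{105}\right) + H \frac{1}{67}}{4} = \frac{3}{4} - \frac{- \frac{x}{105} + \frac{H}{67}}{4} = \frac{3}{4} - \left(- \frac{x}{420} + \frac{H}{268}\right) = \frac{3}{4} - \frac{H}{268} + \frac{x}{420}$)
$\frac{m{\left(132,-34 \right)} + 5721}{1521 + 29195} = \frac{\left(\frac{3}{4} - \frac{33}{67} + \frac{1}{420} \left(-34\right)\right) + 5721}{1521 + 29195} = \frac{\left(\frac{3}{4} - \frac{33}{67} - \frac{17}{210}\right) + 5721}{30716} = \left(\frac{4967}{28140} + 5721\right) \frac{1}{30716} = \frac{160993907}{28140} \cdot \frac{1}{30716} = \frac{160993907}{864348240}$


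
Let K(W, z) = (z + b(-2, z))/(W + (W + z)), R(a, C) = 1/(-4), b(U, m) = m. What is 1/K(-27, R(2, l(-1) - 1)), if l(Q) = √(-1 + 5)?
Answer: 217/2 ≈ 108.50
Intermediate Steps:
l(Q) = 2 (l(Q) = √4 = 2)
R(a, C) = -¼
K(W, z) = 2*z/(z + 2*W) (K(W, z) = (z + z)/(W + (W + z)) = (2*z)/(z + 2*W) = 2*z/(z + 2*W))
1/K(-27, R(2, l(-1) - 1)) = 1/(2*(-¼)/(-¼ + 2*(-27))) = 1/(2*(-¼)/(-¼ - 54)) = 1/(2*(-¼)/(-217/4)) = 1/(2*(-¼)*(-4/217)) = 1/(2/217) = 217/2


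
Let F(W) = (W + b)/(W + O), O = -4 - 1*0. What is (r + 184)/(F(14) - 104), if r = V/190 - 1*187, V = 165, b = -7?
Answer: 405/19627 ≈ 0.020635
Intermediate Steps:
O = -4 (O = -4 + 0 = -4)
F(W) = (-7 + W)/(-4 + W) (F(W) = (W - 7)/(W - 4) = (-7 + W)/(-4 + W))
r = -7073/38 (r = 165/190 - 1*187 = 165*(1/190) - 187 = 33/38 - 187 = -7073/38 ≈ -186.13)
(r + 184)/(F(14) - 104) = (-7073/38 + 184)/((-7 + 14)/(-4 + 14) - 104) = -81/(38*(7/10 - 104)) = -81/(38*(-1033/10)) = -81/38*(-10/1033) = 405/19627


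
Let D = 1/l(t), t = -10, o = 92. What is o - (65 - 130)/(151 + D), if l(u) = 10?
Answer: 139662/1511 ≈ 92.430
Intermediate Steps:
D = ⅒ (D = 1/10 = ⅒ ≈ 0.10000)
o - (65 - 130)/(151 + D) = 92 - (65 - 130)/(151 + ⅒) = 92 - (-65)/1511/10 = 92 - (-65)*10/1511 = 92 - 1*(-650/1511) = 92 + 650/1511 = 139662/1511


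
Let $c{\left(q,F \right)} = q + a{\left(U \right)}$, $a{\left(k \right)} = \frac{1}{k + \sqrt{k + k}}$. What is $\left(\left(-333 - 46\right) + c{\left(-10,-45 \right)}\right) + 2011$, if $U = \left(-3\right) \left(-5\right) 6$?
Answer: $\frac{142737}{88} - \frac{\sqrt{5}}{1320} \approx 1622.0$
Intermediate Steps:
$U = 90$ ($U = 15 \cdot 6 = 90$)
$a{\left(k \right)} = \frac{1}{k + \sqrt{2} \sqrt{k}}$ ($a{\left(k \right)} = \frac{1}{k + \sqrt{2 k}} = \frac{1}{k + \sqrt{2} \sqrt{k}}$)
$c{\left(q,F \right)} = q + \frac{1}{90 + 6 \sqrt{5}}$ ($c{\left(q,F \right)} = q + \frac{1}{90 + \sqrt{2} \sqrt{90}} = q + \frac{1}{90 + \sqrt{2} \cdot 3 \sqrt{10}} = q + \frac{1}{90 + 6 \sqrt{5}}$)
$\left(\left(-333 - 46\right) + c{\left(-10,-45 \right)}\right) + 2011 = \left(\left(-333 - 46\right) - \left(\frac{879}{88} + \frac{\sqrt{5}}{1320}\right)\right) + 2011 = \left(-379 - \left(\frac{879}{88} + \frac{\sqrt{5}}{1320}\right)\right) + 2011 = \left(- \frac{34231}{88} - \frac{\sqrt{5}}{1320}\right) + 2011 = \frac{142737}{88} - \frac{\sqrt{5}}{1320}$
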